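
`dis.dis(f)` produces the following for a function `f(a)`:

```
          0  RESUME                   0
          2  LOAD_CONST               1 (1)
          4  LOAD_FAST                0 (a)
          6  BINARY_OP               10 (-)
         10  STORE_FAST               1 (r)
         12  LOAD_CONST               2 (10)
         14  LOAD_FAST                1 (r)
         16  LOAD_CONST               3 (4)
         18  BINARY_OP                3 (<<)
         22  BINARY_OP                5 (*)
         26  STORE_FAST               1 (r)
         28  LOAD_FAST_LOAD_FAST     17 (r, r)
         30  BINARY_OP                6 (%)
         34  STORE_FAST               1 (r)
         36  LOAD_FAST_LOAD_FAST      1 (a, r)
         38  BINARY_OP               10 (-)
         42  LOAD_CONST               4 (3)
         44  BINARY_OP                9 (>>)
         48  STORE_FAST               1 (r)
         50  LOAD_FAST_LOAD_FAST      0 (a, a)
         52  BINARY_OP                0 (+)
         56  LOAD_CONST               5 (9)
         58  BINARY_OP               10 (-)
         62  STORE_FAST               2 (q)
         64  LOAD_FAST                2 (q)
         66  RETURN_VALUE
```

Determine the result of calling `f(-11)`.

-31

LOAD_CONST → push 1. Stack: [1]
LOAD_FAST a → push -11. Stack: [1, -11]
BINARY_OP - → 1 - -11 = 12. Stack: [12]
STORE_FAST r → r=12. Stack: []
LOAD_CONST → push 10. Stack: [10]
LOAD_FAST r → push 12. Stack: [10, 12]
LOAD_CONST → push 4. Stack: [10, 12, 4]
BINARY_OP << → 12 << 4 = 192. Stack: [10, 192]
BINARY_OP * → 10 * 192 = 1920. Stack: [1920]
STORE_FAST r → r=1920. Stack: []
LOAD_FAST_LOAD_FAST r,r → push 1920,1920. Stack: [1920, 1920]
BINARY_OP % → 1920 % 1920 = 0. Stack: [0]
STORE_FAST r → r=0. Stack: []
LOAD_FAST_LOAD_FAST a,r → push -11,0. Stack: [-11, 0]
BINARY_OP - → -11 - 0 = -11. Stack: [-11]
LOAD_CONST → push 3. Stack: [-11, 3]
BINARY_OP >> → -11 >> 3 = -2. Stack: [-2]
STORE_FAST r → r=-2. Stack: []
LOAD_FAST_LOAD_FAST a,a → push -11,-11. Stack: [-11, -11]
BINARY_OP + → -11 + -11 = -22. Stack: [-22]
LOAD_CONST → push 9. Stack: [-22, 9]
BINARY_OP - → -22 - 9 = -31. Stack: [-31]
STORE_FAST q → q=-31. Stack: []
LOAD_FAST q → push -31. Stack: [-31]
RETURN_VALUE → return -31.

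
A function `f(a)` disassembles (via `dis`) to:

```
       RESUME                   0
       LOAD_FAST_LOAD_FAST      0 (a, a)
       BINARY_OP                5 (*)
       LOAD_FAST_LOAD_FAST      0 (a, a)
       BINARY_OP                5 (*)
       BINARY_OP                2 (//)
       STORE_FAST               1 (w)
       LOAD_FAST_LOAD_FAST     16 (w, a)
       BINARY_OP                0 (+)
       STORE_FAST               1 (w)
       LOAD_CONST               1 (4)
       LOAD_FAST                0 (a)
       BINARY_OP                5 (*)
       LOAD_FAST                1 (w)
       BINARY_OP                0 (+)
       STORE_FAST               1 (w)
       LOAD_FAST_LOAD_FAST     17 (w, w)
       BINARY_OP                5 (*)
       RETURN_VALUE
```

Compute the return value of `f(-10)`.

2401

LOAD_FAST_LOAD_FAST a,a → push -10,-10. Stack: [-10, -10]
BINARY_OP * → -10 * -10 = 100. Stack: [100]
LOAD_FAST_LOAD_FAST a,a → push -10,-10. Stack: [100, -10, -10]
BINARY_OP * → -10 * -10 = 100. Stack: [100, 100]
BINARY_OP // → 100 // 100 = 1. Stack: [1]
STORE_FAST w → w=1. Stack: []
LOAD_FAST_LOAD_FAST w,a → push 1,-10. Stack: [1, -10]
BINARY_OP + → 1 + -10 = -9. Stack: [-9]
STORE_FAST w → w=-9. Stack: []
LOAD_CONST → push 4. Stack: [4]
LOAD_FAST a → push -10. Stack: [4, -10]
BINARY_OP * → 4 * -10 = -40. Stack: [-40]
LOAD_FAST w → push -9. Stack: [-40, -9]
BINARY_OP + → -40 + -9 = -49. Stack: [-49]
STORE_FAST w → w=-49. Stack: []
LOAD_FAST_LOAD_FAST w,w → push -49,-49. Stack: [-49, -49]
BINARY_OP * → -49 * -49 = 2401. Stack: [2401]
RETURN_VALUE → return 2401.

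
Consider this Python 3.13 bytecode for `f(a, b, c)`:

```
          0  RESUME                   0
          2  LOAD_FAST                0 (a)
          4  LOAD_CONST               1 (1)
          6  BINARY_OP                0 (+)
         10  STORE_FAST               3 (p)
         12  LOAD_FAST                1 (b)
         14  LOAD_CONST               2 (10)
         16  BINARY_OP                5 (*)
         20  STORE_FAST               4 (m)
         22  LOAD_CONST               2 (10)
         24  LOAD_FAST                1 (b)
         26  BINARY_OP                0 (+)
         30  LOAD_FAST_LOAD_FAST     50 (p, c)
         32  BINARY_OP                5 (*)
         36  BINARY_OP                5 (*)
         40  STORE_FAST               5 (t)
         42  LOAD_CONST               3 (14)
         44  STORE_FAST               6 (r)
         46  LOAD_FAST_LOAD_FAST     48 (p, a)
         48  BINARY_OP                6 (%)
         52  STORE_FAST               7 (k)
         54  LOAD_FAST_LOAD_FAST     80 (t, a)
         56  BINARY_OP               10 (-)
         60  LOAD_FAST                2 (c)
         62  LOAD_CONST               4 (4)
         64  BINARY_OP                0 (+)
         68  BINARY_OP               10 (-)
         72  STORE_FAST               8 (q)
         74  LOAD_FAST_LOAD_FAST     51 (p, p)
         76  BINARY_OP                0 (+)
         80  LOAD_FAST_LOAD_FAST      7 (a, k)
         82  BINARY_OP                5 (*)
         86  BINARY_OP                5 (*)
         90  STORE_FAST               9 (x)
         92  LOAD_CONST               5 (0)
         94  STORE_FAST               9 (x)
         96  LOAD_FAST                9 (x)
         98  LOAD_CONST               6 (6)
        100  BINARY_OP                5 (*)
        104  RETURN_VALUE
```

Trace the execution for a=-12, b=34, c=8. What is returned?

LOAD_FAST a → push -12. Stack: [-12]
LOAD_CONST → push 1. Stack: [-12, 1]
BINARY_OP + → -12 + 1 = -11. Stack: [-11]
STORE_FAST p → p=-11. Stack: []
LOAD_FAST b → push 34. Stack: [34]
LOAD_CONST → push 10. Stack: [34, 10]
BINARY_OP * → 34 * 10 = 340. Stack: [340]
STORE_FAST m → m=340. Stack: []
LOAD_CONST → push 10. Stack: [10]
LOAD_FAST b → push 34. Stack: [10, 34]
BINARY_OP + → 10 + 34 = 44. Stack: [44]
LOAD_FAST_LOAD_FAST p,c → push -11,8. Stack: [44, -11, 8]
BINARY_OP * → -11 * 8 = -88. Stack: [44, -88]
BINARY_OP * → 44 * -88 = -3872. Stack: [-3872]
STORE_FAST t → t=-3872. Stack: []
LOAD_CONST → push 14. Stack: [14]
STORE_FAST r → r=14. Stack: []
LOAD_FAST_LOAD_FAST p,a → push -11,-12. Stack: [-11, -12]
BINARY_OP % → -11 % -12 = -11. Stack: [-11]
STORE_FAST k → k=-11. Stack: []
LOAD_FAST_LOAD_FAST t,a → push -3872,-12. Stack: [-3872, -12]
BINARY_OP - → -3872 - -12 = -3860. Stack: [-3860]
LOAD_FAST c → push 8. Stack: [-3860, 8]
LOAD_CONST → push 4. Stack: [-3860, 8, 4]
BINARY_OP + → 8 + 4 = 12. Stack: [-3860, 12]
BINARY_OP - → -3860 - 12 = -3872. Stack: [-3872]
STORE_FAST q → q=-3872. Stack: []
LOAD_FAST_LOAD_FAST p,p → push -11,-11. Stack: [-11, -11]
BINARY_OP + → -11 + -11 = -22. Stack: [-22]
LOAD_FAST_LOAD_FAST a,k → push -12,-11. Stack: [-22, -12, -11]
BINARY_OP * → -12 * -11 = 132. Stack: [-22, 132]
BINARY_OP * → -22 * 132 = -2904. Stack: [-2904]
STORE_FAST x → x=-2904. Stack: []
LOAD_CONST → push 0. Stack: [0]
STORE_FAST x → x=0. Stack: []
LOAD_FAST x → push 0. Stack: [0]
LOAD_CONST → push 6. Stack: [0, 6]
BINARY_OP * → 0 * 6 = 0. Stack: [0]
RETURN_VALUE → return 0.

0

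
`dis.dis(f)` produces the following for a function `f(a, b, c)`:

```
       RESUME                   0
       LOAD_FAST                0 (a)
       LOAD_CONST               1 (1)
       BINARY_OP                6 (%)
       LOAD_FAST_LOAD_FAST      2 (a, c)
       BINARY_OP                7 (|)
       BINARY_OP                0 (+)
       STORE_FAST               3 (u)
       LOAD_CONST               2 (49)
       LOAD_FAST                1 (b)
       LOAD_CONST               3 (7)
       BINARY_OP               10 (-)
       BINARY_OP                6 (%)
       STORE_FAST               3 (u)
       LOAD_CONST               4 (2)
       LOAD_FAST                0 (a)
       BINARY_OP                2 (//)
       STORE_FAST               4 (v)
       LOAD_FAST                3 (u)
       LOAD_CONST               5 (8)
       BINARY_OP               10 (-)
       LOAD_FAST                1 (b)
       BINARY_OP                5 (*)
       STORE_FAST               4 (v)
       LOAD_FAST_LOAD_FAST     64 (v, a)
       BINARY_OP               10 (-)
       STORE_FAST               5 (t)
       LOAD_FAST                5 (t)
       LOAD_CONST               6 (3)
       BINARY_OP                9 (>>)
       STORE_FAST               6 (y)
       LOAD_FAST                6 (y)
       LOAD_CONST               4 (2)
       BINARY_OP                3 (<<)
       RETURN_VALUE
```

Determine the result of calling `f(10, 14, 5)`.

-64

LOAD_FAST a → push 10. Stack: [10]
LOAD_CONST → push 1. Stack: [10, 1]
BINARY_OP % → 10 % 1 = 0. Stack: [0]
LOAD_FAST_LOAD_FAST a,c → push 10,5. Stack: [0, 10, 5]
BINARY_OP | → 10 | 5 = 15. Stack: [0, 15]
BINARY_OP + → 0 + 15 = 15. Stack: [15]
STORE_FAST u → u=15. Stack: []
LOAD_CONST → push 49. Stack: [49]
LOAD_FAST b → push 14. Stack: [49, 14]
LOAD_CONST → push 7. Stack: [49, 14, 7]
BINARY_OP - → 14 - 7 = 7. Stack: [49, 7]
BINARY_OP % → 49 % 7 = 0. Stack: [0]
STORE_FAST u → u=0. Stack: []
LOAD_CONST → push 2. Stack: [2]
LOAD_FAST a → push 10. Stack: [2, 10]
BINARY_OP // → 2 // 10 = 0. Stack: [0]
STORE_FAST v → v=0. Stack: []
LOAD_FAST u → push 0. Stack: [0]
LOAD_CONST → push 8. Stack: [0, 8]
BINARY_OP - → 0 - 8 = -8. Stack: [-8]
LOAD_FAST b → push 14. Stack: [-8, 14]
BINARY_OP * → -8 * 14 = -112. Stack: [-112]
STORE_FAST v → v=-112. Stack: []
LOAD_FAST_LOAD_FAST v,a → push -112,10. Stack: [-112, 10]
BINARY_OP - → -112 - 10 = -122. Stack: [-122]
STORE_FAST t → t=-122. Stack: []
LOAD_FAST t → push -122. Stack: [-122]
LOAD_CONST → push 3. Stack: [-122, 3]
BINARY_OP >> → -122 >> 3 = -16. Stack: [-16]
STORE_FAST y → y=-16. Stack: []
LOAD_FAST y → push -16. Stack: [-16]
LOAD_CONST → push 2. Stack: [-16, 2]
BINARY_OP << → -16 << 2 = -64. Stack: [-64]
RETURN_VALUE → return -64.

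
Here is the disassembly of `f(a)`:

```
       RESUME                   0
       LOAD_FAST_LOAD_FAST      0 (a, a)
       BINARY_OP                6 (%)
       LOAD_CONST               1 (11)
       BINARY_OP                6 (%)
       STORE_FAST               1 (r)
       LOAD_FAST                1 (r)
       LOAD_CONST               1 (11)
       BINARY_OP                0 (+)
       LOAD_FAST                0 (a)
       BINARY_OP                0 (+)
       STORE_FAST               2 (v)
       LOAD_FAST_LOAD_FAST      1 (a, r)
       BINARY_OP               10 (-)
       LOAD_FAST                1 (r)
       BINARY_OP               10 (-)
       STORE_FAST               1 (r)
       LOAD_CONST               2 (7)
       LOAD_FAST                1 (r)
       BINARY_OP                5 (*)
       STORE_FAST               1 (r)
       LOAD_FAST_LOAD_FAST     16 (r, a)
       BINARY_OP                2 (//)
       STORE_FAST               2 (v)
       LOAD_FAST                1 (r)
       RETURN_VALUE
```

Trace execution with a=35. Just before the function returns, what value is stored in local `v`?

7

LOAD_FAST_LOAD_FAST a,a → push 35,35. Stack: [35, 35]
BINARY_OP % → 35 % 35 = 0. Stack: [0]
LOAD_CONST → push 11. Stack: [0, 11]
BINARY_OP % → 0 % 11 = 0. Stack: [0]
STORE_FAST r → r=0. Stack: []
LOAD_FAST r → push 0. Stack: [0]
LOAD_CONST → push 11. Stack: [0, 11]
BINARY_OP + → 0 + 11 = 11. Stack: [11]
LOAD_FAST a → push 35. Stack: [11, 35]
BINARY_OP + → 11 + 35 = 46. Stack: [46]
STORE_FAST v → v=46. Stack: []
LOAD_FAST_LOAD_FAST a,r → push 35,0. Stack: [35, 0]
BINARY_OP - → 35 - 0 = 35. Stack: [35]
LOAD_FAST r → push 0. Stack: [35, 0]
BINARY_OP - → 35 - 0 = 35. Stack: [35]
STORE_FAST r → r=35. Stack: []
LOAD_CONST → push 7. Stack: [7]
LOAD_FAST r → push 35. Stack: [7, 35]
BINARY_OP * → 7 * 35 = 245. Stack: [245]
STORE_FAST r → r=245. Stack: []
LOAD_FAST_LOAD_FAST r,a → push 245,35. Stack: [245, 35]
BINARY_OP // → 245 // 35 = 7. Stack: [7]
STORE_FAST v → v=7. Stack: []
LOAD_FAST r → push 245. Stack: [245]
RETURN_VALUE → return 245.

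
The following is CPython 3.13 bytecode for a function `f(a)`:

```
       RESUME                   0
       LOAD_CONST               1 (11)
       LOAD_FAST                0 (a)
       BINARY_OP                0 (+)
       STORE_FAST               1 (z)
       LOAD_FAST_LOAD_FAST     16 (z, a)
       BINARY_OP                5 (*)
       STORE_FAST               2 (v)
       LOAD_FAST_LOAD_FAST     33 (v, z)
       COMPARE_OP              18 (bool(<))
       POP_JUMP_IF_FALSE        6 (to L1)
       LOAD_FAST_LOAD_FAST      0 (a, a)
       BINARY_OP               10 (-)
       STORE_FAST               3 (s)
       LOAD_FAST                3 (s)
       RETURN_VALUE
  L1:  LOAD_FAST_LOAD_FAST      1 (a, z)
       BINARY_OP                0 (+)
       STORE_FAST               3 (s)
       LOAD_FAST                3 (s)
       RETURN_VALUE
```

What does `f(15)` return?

41

LOAD_CONST → push 11. Stack: [11]
LOAD_FAST a → push 15. Stack: [11, 15]
BINARY_OP + → 11 + 15 = 26. Stack: [26]
STORE_FAST z → z=26. Stack: []
LOAD_FAST_LOAD_FAST z,a → push 26,15. Stack: [26, 15]
BINARY_OP * → 26 * 15 = 390. Stack: [390]
STORE_FAST v → v=390. Stack: []
LOAD_FAST_LOAD_FAST v,z → push 390,26. Stack: [390, 26]
COMPARE_OP bool(<) → 390 vs 26 = False. Stack: [False]
POP_JUMP_IF_FALSE → pop False; jump. Stack: []
LOAD_FAST_LOAD_FAST a,z → push 15,26. Stack: [15, 26]
BINARY_OP + → 15 + 26 = 41. Stack: [41]
STORE_FAST s → s=41. Stack: []
LOAD_FAST s → push 41. Stack: [41]
RETURN_VALUE → return 41.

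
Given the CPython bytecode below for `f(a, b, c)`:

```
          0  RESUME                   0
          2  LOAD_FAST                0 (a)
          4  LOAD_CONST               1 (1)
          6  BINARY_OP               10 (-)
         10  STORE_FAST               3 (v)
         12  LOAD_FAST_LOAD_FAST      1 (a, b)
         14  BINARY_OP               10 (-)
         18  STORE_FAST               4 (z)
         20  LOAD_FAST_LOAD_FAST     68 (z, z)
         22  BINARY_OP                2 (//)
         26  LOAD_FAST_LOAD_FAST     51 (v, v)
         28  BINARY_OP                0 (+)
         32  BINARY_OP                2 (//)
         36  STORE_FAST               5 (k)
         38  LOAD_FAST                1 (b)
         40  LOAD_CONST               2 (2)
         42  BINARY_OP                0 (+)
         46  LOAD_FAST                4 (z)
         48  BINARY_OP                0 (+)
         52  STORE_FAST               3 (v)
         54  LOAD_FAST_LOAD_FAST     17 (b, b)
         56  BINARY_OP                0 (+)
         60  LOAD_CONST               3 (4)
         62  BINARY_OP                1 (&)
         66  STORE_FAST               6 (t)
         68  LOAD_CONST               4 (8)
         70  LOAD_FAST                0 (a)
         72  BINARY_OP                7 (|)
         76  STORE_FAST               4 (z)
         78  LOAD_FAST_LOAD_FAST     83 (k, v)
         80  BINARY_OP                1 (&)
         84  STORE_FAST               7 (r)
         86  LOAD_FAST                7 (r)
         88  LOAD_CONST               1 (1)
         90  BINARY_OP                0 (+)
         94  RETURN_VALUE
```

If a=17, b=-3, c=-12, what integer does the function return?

LOAD_FAST a → push 17. Stack: [17]
LOAD_CONST → push 1. Stack: [17, 1]
BINARY_OP - → 17 - 1 = 16. Stack: [16]
STORE_FAST v → v=16. Stack: []
LOAD_FAST_LOAD_FAST a,b → push 17,-3. Stack: [17, -3]
BINARY_OP - → 17 - -3 = 20. Stack: [20]
STORE_FAST z → z=20. Stack: []
LOAD_FAST_LOAD_FAST z,z → push 20,20. Stack: [20, 20]
BINARY_OP // → 20 // 20 = 1. Stack: [1]
LOAD_FAST_LOAD_FAST v,v → push 16,16. Stack: [1, 16, 16]
BINARY_OP + → 16 + 16 = 32. Stack: [1, 32]
BINARY_OP // → 1 // 32 = 0. Stack: [0]
STORE_FAST k → k=0. Stack: []
LOAD_FAST b → push -3. Stack: [-3]
LOAD_CONST → push 2. Stack: [-3, 2]
BINARY_OP + → -3 + 2 = -1. Stack: [-1]
LOAD_FAST z → push 20. Stack: [-1, 20]
BINARY_OP + → -1 + 20 = 19. Stack: [19]
STORE_FAST v → v=19. Stack: []
LOAD_FAST_LOAD_FAST b,b → push -3,-3. Stack: [-3, -3]
BINARY_OP + → -3 + -3 = -6. Stack: [-6]
LOAD_CONST → push 4. Stack: [-6, 4]
BINARY_OP & → -6 & 4 = 0. Stack: [0]
STORE_FAST t → t=0. Stack: []
LOAD_CONST → push 8. Stack: [8]
LOAD_FAST a → push 17. Stack: [8, 17]
BINARY_OP | → 8 | 17 = 25. Stack: [25]
STORE_FAST z → z=25. Stack: []
LOAD_FAST_LOAD_FAST k,v → push 0,19. Stack: [0, 19]
BINARY_OP & → 0 & 19 = 0. Stack: [0]
STORE_FAST r → r=0. Stack: []
LOAD_FAST r → push 0. Stack: [0]
LOAD_CONST → push 1. Stack: [0, 1]
BINARY_OP + → 0 + 1 = 1. Stack: [1]
RETURN_VALUE → return 1.

1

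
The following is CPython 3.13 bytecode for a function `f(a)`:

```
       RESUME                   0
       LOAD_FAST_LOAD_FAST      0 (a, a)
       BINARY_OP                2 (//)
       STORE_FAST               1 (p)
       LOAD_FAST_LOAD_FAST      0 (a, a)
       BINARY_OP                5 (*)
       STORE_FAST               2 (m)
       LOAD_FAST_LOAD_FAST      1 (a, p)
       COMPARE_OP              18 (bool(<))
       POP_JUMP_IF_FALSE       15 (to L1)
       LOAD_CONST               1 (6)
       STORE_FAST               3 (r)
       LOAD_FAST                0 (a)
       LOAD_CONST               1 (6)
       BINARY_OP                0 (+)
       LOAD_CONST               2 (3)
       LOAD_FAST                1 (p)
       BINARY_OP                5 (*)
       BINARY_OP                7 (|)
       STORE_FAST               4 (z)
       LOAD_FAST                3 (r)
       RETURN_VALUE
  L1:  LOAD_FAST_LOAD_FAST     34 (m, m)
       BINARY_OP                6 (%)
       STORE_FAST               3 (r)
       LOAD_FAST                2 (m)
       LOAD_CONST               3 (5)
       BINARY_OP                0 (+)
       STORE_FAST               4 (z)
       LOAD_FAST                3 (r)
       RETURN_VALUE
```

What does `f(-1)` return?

6

LOAD_FAST_LOAD_FAST a,a → push -1,-1. Stack: [-1, -1]
BINARY_OP // → -1 // -1 = 1. Stack: [1]
STORE_FAST p → p=1. Stack: []
LOAD_FAST_LOAD_FAST a,a → push -1,-1. Stack: [-1, -1]
BINARY_OP * → -1 * -1 = 1. Stack: [1]
STORE_FAST m → m=1. Stack: []
LOAD_FAST_LOAD_FAST a,p → push -1,1. Stack: [-1, 1]
COMPARE_OP bool(<) → -1 vs 1 = True. Stack: [True]
POP_JUMP_IF_FALSE → pop True; no jump. Stack: []
LOAD_CONST → push 6. Stack: [6]
STORE_FAST r → r=6. Stack: []
LOAD_FAST a → push -1. Stack: [-1]
LOAD_CONST → push 6. Stack: [-1, 6]
BINARY_OP + → -1 + 6 = 5. Stack: [5]
LOAD_CONST → push 3. Stack: [5, 3]
LOAD_FAST p → push 1. Stack: [5, 3, 1]
BINARY_OP * → 3 * 1 = 3. Stack: [5, 3]
BINARY_OP | → 5 | 3 = 7. Stack: [7]
STORE_FAST z → z=7. Stack: []
LOAD_FAST r → push 6. Stack: [6]
RETURN_VALUE → return 6.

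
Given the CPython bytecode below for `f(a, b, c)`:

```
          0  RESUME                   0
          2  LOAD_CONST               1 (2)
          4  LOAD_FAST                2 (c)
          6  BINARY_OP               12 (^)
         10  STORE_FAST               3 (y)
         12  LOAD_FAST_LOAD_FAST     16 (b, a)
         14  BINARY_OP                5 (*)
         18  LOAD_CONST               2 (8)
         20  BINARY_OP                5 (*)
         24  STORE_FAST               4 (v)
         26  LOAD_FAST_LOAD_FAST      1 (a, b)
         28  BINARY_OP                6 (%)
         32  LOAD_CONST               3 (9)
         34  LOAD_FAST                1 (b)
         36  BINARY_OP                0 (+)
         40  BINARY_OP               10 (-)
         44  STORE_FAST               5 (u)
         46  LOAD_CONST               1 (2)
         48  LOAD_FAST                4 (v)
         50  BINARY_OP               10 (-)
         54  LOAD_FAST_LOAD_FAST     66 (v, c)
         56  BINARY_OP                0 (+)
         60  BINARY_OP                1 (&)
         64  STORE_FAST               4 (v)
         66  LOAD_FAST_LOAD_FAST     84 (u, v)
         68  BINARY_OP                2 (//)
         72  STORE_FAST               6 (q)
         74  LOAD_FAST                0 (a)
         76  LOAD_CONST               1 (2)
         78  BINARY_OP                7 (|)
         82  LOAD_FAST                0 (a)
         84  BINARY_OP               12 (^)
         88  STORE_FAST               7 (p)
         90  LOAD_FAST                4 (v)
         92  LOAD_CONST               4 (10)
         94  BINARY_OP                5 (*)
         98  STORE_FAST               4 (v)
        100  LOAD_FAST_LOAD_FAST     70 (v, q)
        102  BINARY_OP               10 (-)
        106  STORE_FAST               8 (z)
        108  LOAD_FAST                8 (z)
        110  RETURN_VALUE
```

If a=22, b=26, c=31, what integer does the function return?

LOAD_CONST → push 2. Stack: [2]
LOAD_FAST c → push 31. Stack: [2, 31]
BINARY_OP ^ → 2 ^ 31 = 29. Stack: [29]
STORE_FAST y → y=29. Stack: []
LOAD_FAST_LOAD_FAST b,a → push 26,22. Stack: [26, 22]
BINARY_OP * → 26 * 22 = 572. Stack: [572]
LOAD_CONST → push 8. Stack: [572, 8]
BINARY_OP * → 572 * 8 = 4576. Stack: [4576]
STORE_FAST v → v=4576. Stack: []
LOAD_FAST_LOAD_FAST a,b → push 22,26. Stack: [22, 26]
BINARY_OP % → 22 % 26 = 22. Stack: [22]
LOAD_CONST → push 9. Stack: [22, 9]
LOAD_FAST b → push 26. Stack: [22, 9, 26]
BINARY_OP + → 9 + 26 = 35. Stack: [22, 35]
BINARY_OP - → 22 - 35 = -13. Stack: [-13]
STORE_FAST u → u=-13. Stack: []
LOAD_CONST → push 2. Stack: [2]
LOAD_FAST v → push 4576. Stack: [2, 4576]
BINARY_OP - → 2 - 4576 = -4574. Stack: [-4574]
LOAD_FAST_LOAD_FAST v,c → push 4576,31. Stack: [-4574, 4576, 31]
BINARY_OP + → 4576 + 31 = 4607. Stack: [-4574, 4607]
BINARY_OP & → -4574 & 4607 = 34. Stack: [34]
STORE_FAST v → v=34. Stack: []
LOAD_FAST_LOAD_FAST u,v → push -13,34. Stack: [-13, 34]
BINARY_OP // → -13 // 34 = -1. Stack: [-1]
STORE_FAST q → q=-1. Stack: []
LOAD_FAST a → push 22. Stack: [22]
LOAD_CONST → push 2. Stack: [22, 2]
BINARY_OP | → 22 | 2 = 22. Stack: [22]
LOAD_FAST a → push 22. Stack: [22, 22]
BINARY_OP ^ → 22 ^ 22 = 0. Stack: [0]
STORE_FAST p → p=0. Stack: []
LOAD_FAST v → push 34. Stack: [34]
LOAD_CONST → push 10. Stack: [34, 10]
BINARY_OP * → 34 * 10 = 340. Stack: [340]
STORE_FAST v → v=340. Stack: []
LOAD_FAST_LOAD_FAST v,q → push 340,-1. Stack: [340, -1]
BINARY_OP - → 340 - -1 = 341. Stack: [341]
STORE_FAST z → z=341. Stack: []
LOAD_FAST z → push 341. Stack: [341]
RETURN_VALUE → return 341.

341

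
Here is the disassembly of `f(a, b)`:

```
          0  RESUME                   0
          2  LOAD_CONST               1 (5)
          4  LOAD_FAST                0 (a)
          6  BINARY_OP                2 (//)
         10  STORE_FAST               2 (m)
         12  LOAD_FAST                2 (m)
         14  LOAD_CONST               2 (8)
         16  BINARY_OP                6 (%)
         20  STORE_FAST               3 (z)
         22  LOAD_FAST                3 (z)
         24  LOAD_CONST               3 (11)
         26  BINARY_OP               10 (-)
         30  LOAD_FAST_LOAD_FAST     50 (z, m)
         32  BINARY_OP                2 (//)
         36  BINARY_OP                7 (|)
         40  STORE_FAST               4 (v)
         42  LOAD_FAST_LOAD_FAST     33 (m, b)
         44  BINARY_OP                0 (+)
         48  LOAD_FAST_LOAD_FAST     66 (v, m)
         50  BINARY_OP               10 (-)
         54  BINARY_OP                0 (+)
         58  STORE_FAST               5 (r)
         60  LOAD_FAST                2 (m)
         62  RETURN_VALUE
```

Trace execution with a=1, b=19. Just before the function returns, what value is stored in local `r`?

14

LOAD_CONST → push 5. Stack: [5]
LOAD_FAST a → push 1. Stack: [5, 1]
BINARY_OP // → 5 // 1 = 5. Stack: [5]
STORE_FAST m → m=5. Stack: []
LOAD_FAST m → push 5. Stack: [5]
LOAD_CONST → push 8. Stack: [5, 8]
BINARY_OP % → 5 % 8 = 5. Stack: [5]
STORE_FAST z → z=5. Stack: []
LOAD_FAST z → push 5. Stack: [5]
LOAD_CONST → push 11. Stack: [5, 11]
BINARY_OP - → 5 - 11 = -6. Stack: [-6]
LOAD_FAST_LOAD_FAST z,m → push 5,5. Stack: [-6, 5, 5]
BINARY_OP // → 5 // 5 = 1. Stack: [-6, 1]
BINARY_OP | → -6 | 1 = -5. Stack: [-5]
STORE_FAST v → v=-5. Stack: []
LOAD_FAST_LOAD_FAST m,b → push 5,19. Stack: [5, 19]
BINARY_OP + → 5 + 19 = 24. Stack: [24]
LOAD_FAST_LOAD_FAST v,m → push -5,5. Stack: [24, -5, 5]
BINARY_OP - → -5 - 5 = -10. Stack: [24, -10]
BINARY_OP + → 24 + -10 = 14. Stack: [14]
STORE_FAST r → r=14. Stack: []
LOAD_FAST m → push 5. Stack: [5]
RETURN_VALUE → return 5.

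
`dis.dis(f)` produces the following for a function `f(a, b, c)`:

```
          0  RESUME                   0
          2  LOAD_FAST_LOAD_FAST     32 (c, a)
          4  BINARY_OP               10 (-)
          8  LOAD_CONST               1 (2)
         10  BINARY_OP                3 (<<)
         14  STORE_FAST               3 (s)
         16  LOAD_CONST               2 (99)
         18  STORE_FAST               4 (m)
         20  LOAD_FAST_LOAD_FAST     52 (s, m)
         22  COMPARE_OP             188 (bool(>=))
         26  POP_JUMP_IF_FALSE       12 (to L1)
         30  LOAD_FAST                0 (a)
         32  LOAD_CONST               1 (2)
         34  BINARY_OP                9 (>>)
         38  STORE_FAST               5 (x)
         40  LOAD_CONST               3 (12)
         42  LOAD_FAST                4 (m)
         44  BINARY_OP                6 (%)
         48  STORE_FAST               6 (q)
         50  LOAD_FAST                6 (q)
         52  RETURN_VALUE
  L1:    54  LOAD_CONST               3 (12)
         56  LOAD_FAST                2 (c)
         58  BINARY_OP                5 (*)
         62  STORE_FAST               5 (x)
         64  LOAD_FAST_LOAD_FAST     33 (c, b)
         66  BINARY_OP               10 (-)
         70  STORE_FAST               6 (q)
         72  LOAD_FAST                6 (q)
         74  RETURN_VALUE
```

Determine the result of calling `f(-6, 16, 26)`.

12

LOAD_FAST_LOAD_FAST c,a → push 26,-6. Stack: [26, -6]
BINARY_OP - → 26 - -6 = 32. Stack: [32]
LOAD_CONST → push 2. Stack: [32, 2]
BINARY_OP << → 32 << 2 = 128. Stack: [128]
STORE_FAST s → s=128. Stack: []
LOAD_CONST → push 99. Stack: [99]
STORE_FAST m → m=99. Stack: []
LOAD_FAST_LOAD_FAST s,m → push 128,99. Stack: [128, 99]
COMPARE_OP bool(>=) → 128 vs 99 = True. Stack: [True]
POP_JUMP_IF_FALSE → pop True; no jump. Stack: []
LOAD_FAST a → push -6. Stack: [-6]
LOAD_CONST → push 2. Stack: [-6, 2]
BINARY_OP >> → -6 >> 2 = -2. Stack: [-2]
STORE_FAST x → x=-2. Stack: []
LOAD_CONST → push 12. Stack: [12]
LOAD_FAST m → push 99. Stack: [12, 99]
BINARY_OP % → 12 % 99 = 12. Stack: [12]
STORE_FAST q → q=12. Stack: []
LOAD_FAST q → push 12. Stack: [12]
RETURN_VALUE → return 12.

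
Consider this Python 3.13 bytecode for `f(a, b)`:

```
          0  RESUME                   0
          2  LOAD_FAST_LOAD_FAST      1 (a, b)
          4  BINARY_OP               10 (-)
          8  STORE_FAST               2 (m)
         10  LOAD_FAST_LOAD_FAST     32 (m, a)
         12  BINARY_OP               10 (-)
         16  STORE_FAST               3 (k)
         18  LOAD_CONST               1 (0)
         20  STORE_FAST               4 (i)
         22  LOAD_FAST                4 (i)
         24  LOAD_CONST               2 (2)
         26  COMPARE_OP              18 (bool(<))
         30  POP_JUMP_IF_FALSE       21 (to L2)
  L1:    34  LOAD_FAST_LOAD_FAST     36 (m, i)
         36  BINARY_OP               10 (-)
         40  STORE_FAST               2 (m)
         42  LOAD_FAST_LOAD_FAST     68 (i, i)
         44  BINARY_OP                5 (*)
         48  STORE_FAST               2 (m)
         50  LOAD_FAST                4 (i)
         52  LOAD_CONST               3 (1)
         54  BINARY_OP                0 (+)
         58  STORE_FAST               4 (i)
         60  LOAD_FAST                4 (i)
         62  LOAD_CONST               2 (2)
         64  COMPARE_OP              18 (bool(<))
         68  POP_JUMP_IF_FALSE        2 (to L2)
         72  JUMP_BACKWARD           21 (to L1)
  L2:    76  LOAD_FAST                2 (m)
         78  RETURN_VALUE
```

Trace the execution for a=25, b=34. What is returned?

1

LOAD_FAST_LOAD_FAST a,b → push 25,34. Stack: [25, 34]
BINARY_OP - → 25 - 34 = -9. Stack: [-9]
STORE_FAST m → m=-9. Stack: []
LOAD_FAST_LOAD_FAST m,a → push -9,25. Stack: [-9, 25]
BINARY_OP - → -9 - 25 = -34. Stack: [-34]
STORE_FAST k → k=-34. Stack: []
LOAD_CONST → push 0. Stack: [0]
STORE_FAST i → i=0. Stack: []
LOAD_FAST i → push 0. Stack: [0]
LOAD_CONST → push 2. Stack: [0, 2]
COMPARE_OP bool(<) → 0 vs 2 = True. Stack: [True]
POP_JUMP_IF_FALSE → pop True; no jump. Stack: []
LOAD_FAST_LOAD_FAST m,i → push -9,0. Stack: [-9, 0]
BINARY_OP - → -9 - 0 = -9. Stack: [-9]
STORE_FAST m → m=-9. Stack: []
LOAD_FAST_LOAD_FAST i,i → push 0,0. Stack: [0, 0]
BINARY_OP * → 0 * 0 = 0. Stack: [0]
STORE_FAST m → m=0. Stack: []
LOAD_FAST i → push 0. Stack: [0]
LOAD_CONST → push 1. Stack: [0, 1]
BINARY_OP + → 0 + 1 = 1. Stack: [1]
STORE_FAST i → i=1. Stack: []
LOAD_FAST i → push 1. Stack: [1]
LOAD_CONST → push 2. Stack: [1, 2]
COMPARE_OP bool(<) → 1 vs 2 = True. Stack: [True]
POP_JUMP_IF_FALSE → pop True; no jump. Stack: []
LOAD_FAST_LOAD_FAST m,i → push 0,1. Stack: [0, 1]
BINARY_OP - → 0 - 1 = -1. Stack: [-1]
STORE_FAST m → m=-1. Stack: []
LOAD_FAST_LOAD_FAST i,i → push 1,1. Stack: [1, 1]
BINARY_OP * → 1 * 1 = 1. Stack: [1]
STORE_FAST m → m=1. Stack: []
LOAD_FAST i → push 1. Stack: [1]
LOAD_CONST → push 1. Stack: [1, 1]
BINARY_OP + → 1 + 1 = 2. Stack: [2]
STORE_FAST i → i=2. Stack: []
LOAD_FAST i → push 2. Stack: [2]
LOAD_CONST → push 2. Stack: [2, 2]
COMPARE_OP bool(<) → 2 vs 2 = False. Stack: [False]
POP_JUMP_IF_FALSE → pop False; jump. Stack: []
LOAD_FAST m → push 1. Stack: [1]
RETURN_VALUE → return 1.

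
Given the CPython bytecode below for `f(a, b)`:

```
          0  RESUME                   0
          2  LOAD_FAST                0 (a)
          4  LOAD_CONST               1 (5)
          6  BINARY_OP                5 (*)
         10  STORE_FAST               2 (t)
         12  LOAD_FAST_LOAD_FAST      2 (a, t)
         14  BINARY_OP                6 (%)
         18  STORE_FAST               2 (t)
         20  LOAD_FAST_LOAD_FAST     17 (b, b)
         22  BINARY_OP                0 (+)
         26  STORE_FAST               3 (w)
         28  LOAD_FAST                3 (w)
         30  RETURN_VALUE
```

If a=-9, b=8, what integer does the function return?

16

LOAD_FAST a → push -9. Stack: [-9]
LOAD_CONST → push 5. Stack: [-9, 5]
BINARY_OP * → -9 * 5 = -45. Stack: [-45]
STORE_FAST t → t=-45. Stack: []
LOAD_FAST_LOAD_FAST a,t → push -9,-45. Stack: [-9, -45]
BINARY_OP % → -9 % -45 = -9. Stack: [-9]
STORE_FAST t → t=-9. Stack: []
LOAD_FAST_LOAD_FAST b,b → push 8,8. Stack: [8, 8]
BINARY_OP + → 8 + 8 = 16. Stack: [16]
STORE_FAST w → w=16. Stack: []
LOAD_FAST w → push 16. Stack: [16]
RETURN_VALUE → return 16.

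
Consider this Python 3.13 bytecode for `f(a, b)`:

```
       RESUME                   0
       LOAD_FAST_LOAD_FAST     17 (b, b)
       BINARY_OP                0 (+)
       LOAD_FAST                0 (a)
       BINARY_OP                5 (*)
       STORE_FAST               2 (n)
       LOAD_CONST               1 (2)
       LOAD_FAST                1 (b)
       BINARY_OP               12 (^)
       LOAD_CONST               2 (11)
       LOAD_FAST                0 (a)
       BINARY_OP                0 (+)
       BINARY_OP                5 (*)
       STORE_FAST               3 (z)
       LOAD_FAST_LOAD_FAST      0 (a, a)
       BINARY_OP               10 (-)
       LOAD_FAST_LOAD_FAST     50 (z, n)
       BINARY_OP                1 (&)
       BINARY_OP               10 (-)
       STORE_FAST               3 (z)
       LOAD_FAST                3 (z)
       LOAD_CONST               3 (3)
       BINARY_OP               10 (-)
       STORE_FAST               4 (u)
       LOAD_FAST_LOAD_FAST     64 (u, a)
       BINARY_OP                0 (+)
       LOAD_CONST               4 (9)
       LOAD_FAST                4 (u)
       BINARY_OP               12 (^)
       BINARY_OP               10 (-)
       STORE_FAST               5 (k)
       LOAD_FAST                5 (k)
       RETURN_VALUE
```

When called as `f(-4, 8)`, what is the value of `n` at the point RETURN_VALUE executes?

LOAD_FAST_LOAD_FAST b,b → push 8,8. Stack: [8, 8]
BINARY_OP + → 8 + 8 = 16. Stack: [16]
LOAD_FAST a → push -4. Stack: [16, -4]
BINARY_OP * → 16 * -4 = -64. Stack: [-64]
STORE_FAST n → n=-64. Stack: []
LOAD_CONST → push 2. Stack: [2]
LOAD_FAST b → push 8. Stack: [2, 8]
BINARY_OP ^ → 2 ^ 8 = 10. Stack: [10]
LOAD_CONST → push 11. Stack: [10, 11]
LOAD_FAST a → push -4. Stack: [10, 11, -4]
BINARY_OP + → 11 + -4 = 7. Stack: [10, 7]
BINARY_OP * → 10 * 7 = 70. Stack: [70]
STORE_FAST z → z=70. Stack: []
LOAD_FAST_LOAD_FAST a,a → push -4,-4. Stack: [-4, -4]
BINARY_OP - → -4 - -4 = 0. Stack: [0]
LOAD_FAST_LOAD_FAST z,n → push 70,-64. Stack: [0, 70, -64]
BINARY_OP & → 70 & -64 = 64. Stack: [0, 64]
BINARY_OP - → 0 - 64 = -64. Stack: [-64]
STORE_FAST z → z=-64. Stack: []
LOAD_FAST z → push -64. Stack: [-64]
LOAD_CONST → push 3. Stack: [-64, 3]
BINARY_OP - → -64 - 3 = -67. Stack: [-67]
STORE_FAST u → u=-67. Stack: []
LOAD_FAST_LOAD_FAST u,a → push -67,-4. Stack: [-67, -4]
BINARY_OP + → -67 + -4 = -71. Stack: [-71]
LOAD_CONST → push 9. Stack: [-71, 9]
LOAD_FAST u → push -67. Stack: [-71, 9, -67]
BINARY_OP ^ → 9 ^ -67 = -76. Stack: [-71, -76]
BINARY_OP - → -71 - -76 = 5. Stack: [5]
STORE_FAST k → k=5. Stack: []
LOAD_FAST k → push 5. Stack: [5]
RETURN_VALUE → return 5.

-64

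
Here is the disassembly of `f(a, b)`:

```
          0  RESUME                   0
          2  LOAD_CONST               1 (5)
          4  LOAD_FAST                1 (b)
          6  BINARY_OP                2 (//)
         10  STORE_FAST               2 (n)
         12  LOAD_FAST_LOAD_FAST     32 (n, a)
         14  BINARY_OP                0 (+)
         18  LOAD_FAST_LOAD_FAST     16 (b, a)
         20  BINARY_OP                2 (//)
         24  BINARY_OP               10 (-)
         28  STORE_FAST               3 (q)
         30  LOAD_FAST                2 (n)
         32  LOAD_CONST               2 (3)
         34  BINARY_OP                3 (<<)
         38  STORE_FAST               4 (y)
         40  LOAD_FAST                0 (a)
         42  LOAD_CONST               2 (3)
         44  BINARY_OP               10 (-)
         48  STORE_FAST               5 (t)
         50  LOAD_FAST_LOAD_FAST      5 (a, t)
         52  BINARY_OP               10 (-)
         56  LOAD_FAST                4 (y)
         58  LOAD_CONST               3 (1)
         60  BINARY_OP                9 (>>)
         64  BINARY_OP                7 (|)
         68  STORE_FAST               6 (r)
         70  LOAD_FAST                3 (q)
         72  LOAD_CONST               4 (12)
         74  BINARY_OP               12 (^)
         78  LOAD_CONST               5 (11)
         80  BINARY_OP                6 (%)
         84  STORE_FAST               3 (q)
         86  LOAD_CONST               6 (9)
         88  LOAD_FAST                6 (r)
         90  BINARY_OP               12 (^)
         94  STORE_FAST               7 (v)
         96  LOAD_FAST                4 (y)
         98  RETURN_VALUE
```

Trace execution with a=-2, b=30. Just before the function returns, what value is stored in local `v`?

LOAD_CONST → push 5. Stack: [5]
LOAD_FAST b → push 30. Stack: [5, 30]
BINARY_OP // → 5 // 30 = 0. Stack: [0]
STORE_FAST n → n=0. Stack: []
LOAD_FAST_LOAD_FAST n,a → push 0,-2. Stack: [0, -2]
BINARY_OP + → 0 + -2 = -2. Stack: [-2]
LOAD_FAST_LOAD_FAST b,a → push 30,-2. Stack: [-2, 30, -2]
BINARY_OP // → 30 // -2 = -15. Stack: [-2, -15]
BINARY_OP - → -2 - -15 = 13. Stack: [13]
STORE_FAST q → q=13. Stack: []
LOAD_FAST n → push 0. Stack: [0]
LOAD_CONST → push 3. Stack: [0, 3]
BINARY_OP << → 0 << 3 = 0. Stack: [0]
STORE_FAST y → y=0. Stack: []
LOAD_FAST a → push -2. Stack: [-2]
LOAD_CONST → push 3. Stack: [-2, 3]
BINARY_OP - → -2 - 3 = -5. Stack: [-5]
STORE_FAST t → t=-5. Stack: []
LOAD_FAST_LOAD_FAST a,t → push -2,-5. Stack: [-2, -5]
BINARY_OP - → -2 - -5 = 3. Stack: [3]
LOAD_FAST y → push 0. Stack: [3, 0]
LOAD_CONST → push 1. Stack: [3, 0, 1]
BINARY_OP >> → 0 >> 1 = 0. Stack: [3, 0]
BINARY_OP | → 3 | 0 = 3. Stack: [3]
STORE_FAST r → r=3. Stack: []
LOAD_FAST q → push 13. Stack: [13]
LOAD_CONST → push 12. Stack: [13, 12]
BINARY_OP ^ → 13 ^ 12 = 1. Stack: [1]
LOAD_CONST → push 11. Stack: [1, 11]
BINARY_OP % → 1 % 11 = 1. Stack: [1]
STORE_FAST q → q=1. Stack: []
LOAD_CONST → push 9. Stack: [9]
LOAD_FAST r → push 3. Stack: [9, 3]
BINARY_OP ^ → 9 ^ 3 = 10. Stack: [10]
STORE_FAST v → v=10. Stack: []
LOAD_FAST y → push 0. Stack: [0]
RETURN_VALUE → return 0.

10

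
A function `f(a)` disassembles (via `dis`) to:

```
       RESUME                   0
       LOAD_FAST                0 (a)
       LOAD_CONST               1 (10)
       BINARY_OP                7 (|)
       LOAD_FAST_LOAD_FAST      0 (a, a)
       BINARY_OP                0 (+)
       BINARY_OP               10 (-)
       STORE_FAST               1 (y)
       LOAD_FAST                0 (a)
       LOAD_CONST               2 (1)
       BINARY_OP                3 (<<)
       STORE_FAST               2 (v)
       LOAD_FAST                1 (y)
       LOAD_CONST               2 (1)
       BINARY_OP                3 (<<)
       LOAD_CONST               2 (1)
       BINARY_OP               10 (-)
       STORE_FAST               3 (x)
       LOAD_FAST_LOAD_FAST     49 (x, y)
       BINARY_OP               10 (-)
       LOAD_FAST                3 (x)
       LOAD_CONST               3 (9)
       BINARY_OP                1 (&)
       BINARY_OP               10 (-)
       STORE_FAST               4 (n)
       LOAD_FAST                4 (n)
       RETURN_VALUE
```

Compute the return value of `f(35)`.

LOAD_FAST a → push 35. Stack: [35]
LOAD_CONST → push 10. Stack: [35, 10]
BINARY_OP | → 35 | 10 = 43. Stack: [43]
LOAD_FAST_LOAD_FAST a,a → push 35,35. Stack: [43, 35, 35]
BINARY_OP + → 35 + 35 = 70. Stack: [43, 70]
BINARY_OP - → 43 - 70 = -27. Stack: [-27]
STORE_FAST y → y=-27. Stack: []
LOAD_FAST a → push 35. Stack: [35]
LOAD_CONST → push 1. Stack: [35, 1]
BINARY_OP << → 35 << 1 = 70. Stack: [70]
STORE_FAST v → v=70. Stack: []
LOAD_FAST y → push -27. Stack: [-27]
LOAD_CONST → push 1. Stack: [-27, 1]
BINARY_OP << → -27 << 1 = -54. Stack: [-54]
LOAD_CONST → push 1. Stack: [-54, 1]
BINARY_OP - → -54 - 1 = -55. Stack: [-55]
STORE_FAST x → x=-55. Stack: []
LOAD_FAST_LOAD_FAST x,y → push -55,-27. Stack: [-55, -27]
BINARY_OP - → -55 - -27 = -28. Stack: [-28]
LOAD_FAST x → push -55. Stack: [-28, -55]
LOAD_CONST → push 9. Stack: [-28, -55, 9]
BINARY_OP & → -55 & 9 = 9. Stack: [-28, 9]
BINARY_OP - → -28 - 9 = -37. Stack: [-37]
STORE_FAST n → n=-37. Stack: []
LOAD_FAST n → push -37. Stack: [-37]
RETURN_VALUE → return -37.

-37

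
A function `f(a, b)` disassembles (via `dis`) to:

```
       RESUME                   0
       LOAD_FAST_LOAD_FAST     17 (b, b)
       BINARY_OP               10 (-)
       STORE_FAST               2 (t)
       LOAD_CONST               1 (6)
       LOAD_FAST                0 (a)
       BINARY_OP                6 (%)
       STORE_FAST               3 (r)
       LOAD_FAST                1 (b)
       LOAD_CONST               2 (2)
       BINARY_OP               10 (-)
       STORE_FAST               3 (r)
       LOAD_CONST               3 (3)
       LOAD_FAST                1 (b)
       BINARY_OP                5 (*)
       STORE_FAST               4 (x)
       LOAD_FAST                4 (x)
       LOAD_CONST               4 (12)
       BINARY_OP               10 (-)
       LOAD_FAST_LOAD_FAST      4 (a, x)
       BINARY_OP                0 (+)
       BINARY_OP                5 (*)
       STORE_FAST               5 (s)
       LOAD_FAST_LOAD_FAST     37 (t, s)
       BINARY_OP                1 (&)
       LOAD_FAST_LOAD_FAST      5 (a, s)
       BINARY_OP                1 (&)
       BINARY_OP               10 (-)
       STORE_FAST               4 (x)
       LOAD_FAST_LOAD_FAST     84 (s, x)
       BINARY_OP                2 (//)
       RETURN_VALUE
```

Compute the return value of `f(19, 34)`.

LOAD_FAST_LOAD_FAST b,b → push 34,34. Stack: [34, 34]
BINARY_OP - → 34 - 34 = 0. Stack: [0]
STORE_FAST t → t=0. Stack: []
LOAD_CONST → push 6. Stack: [6]
LOAD_FAST a → push 19. Stack: [6, 19]
BINARY_OP % → 6 % 19 = 6. Stack: [6]
STORE_FAST r → r=6. Stack: []
LOAD_FAST b → push 34. Stack: [34]
LOAD_CONST → push 2. Stack: [34, 2]
BINARY_OP - → 34 - 2 = 32. Stack: [32]
STORE_FAST r → r=32. Stack: []
LOAD_CONST → push 3. Stack: [3]
LOAD_FAST b → push 34. Stack: [3, 34]
BINARY_OP * → 3 * 34 = 102. Stack: [102]
STORE_FAST x → x=102. Stack: []
LOAD_FAST x → push 102. Stack: [102]
LOAD_CONST → push 12. Stack: [102, 12]
BINARY_OP - → 102 - 12 = 90. Stack: [90]
LOAD_FAST_LOAD_FAST a,x → push 19,102. Stack: [90, 19, 102]
BINARY_OP + → 19 + 102 = 121. Stack: [90, 121]
BINARY_OP * → 90 * 121 = 10890. Stack: [10890]
STORE_FAST s → s=10890. Stack: []
LOAD_FAST_LOAD_FAST t,s → push 0,10890. Stack: [0, 10890]
BINARY_OP & → 0 & 10890 = 0. Stack: [0]
LOAD_FAST_LOAD_FAST a,s → push 19,10890. Stack: [0, 19, 10890]
BINARY_OP & → 19 & 10890 = 2. Stack: [0, 2]
BINARY_OP - → 0 - 2 = -2. Stack: [-2]
STORE_FAST x → x=-2. Stack: []
LOAD_FAST_LOAD_FAST s,x → push 10890,-2. Stack: [10890, -2]
BINARY_OP // → 10890 // -2 = -5445. Stack: [-5445]
RETURN_VALUE → return -5445.

-5445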